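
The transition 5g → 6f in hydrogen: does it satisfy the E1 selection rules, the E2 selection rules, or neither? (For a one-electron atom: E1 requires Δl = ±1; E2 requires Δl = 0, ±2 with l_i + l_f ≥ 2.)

E1

Δl = 3 − 4 = -1; l_i + l_f = 7.
E1 (Δl = ±1): satisfied.
E2 (Δl = 0,±2, l_i+l_f ≥ 2): not satisfied.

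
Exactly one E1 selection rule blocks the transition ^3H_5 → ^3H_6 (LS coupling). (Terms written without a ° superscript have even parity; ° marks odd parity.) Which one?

Parity must change: even → even — fails.
ΔS = 0: S: 1 → 1 — ok.
ΔL = 0, ±1 (not L=0↔0): L: 5 → 5, ΔL = +0 — ok.
ΔJ = 0, ±1 (not J=0↔0): J: 5 → 6, ΔJ = +1 — ok.

parity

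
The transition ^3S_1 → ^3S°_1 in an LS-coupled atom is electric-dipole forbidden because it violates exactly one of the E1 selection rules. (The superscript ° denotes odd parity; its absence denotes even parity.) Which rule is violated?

the L=0 ↔ L=0 exclusion

Parity must change: even → odd — ✓.
ΔL = 0, ±1 (not L=0↔0): L: 0 → 0, ΔL = +0 — ✗.
ΔJ = 0, ±1 (not J=0↔0): J: 1 → 1, ΔJ = +0 — ✓.
ΔS = 0: S: 1 → 1 — ✓.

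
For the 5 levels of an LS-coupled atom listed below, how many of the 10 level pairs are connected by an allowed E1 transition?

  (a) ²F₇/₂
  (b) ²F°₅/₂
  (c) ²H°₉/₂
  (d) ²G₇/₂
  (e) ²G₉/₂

(a)–(b): allowed.
(a)–(c): forbidden (ΔL).
(a)–(d): forbidden (parity).
(a)–(e): forbidden (parity).
(b)–(c): forbidden (parity, ΔL, ΔJ).
(b)–(d): allowed.
(b)–(e): forbidden (ΔJ).
(c)–(d): allowed.
(c)–(e): allowed.
(d)–(e): forbidden (parity).
Allowed pairs: 4 of 10.

4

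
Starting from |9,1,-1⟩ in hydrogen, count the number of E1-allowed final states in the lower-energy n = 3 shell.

4

E1 requires Δl = ±1, so l_f ∈ {0, 2}; with 0 ≤ l_f ≤ n_f−1 = 2, the allowed l_f values are {0, 2}.
For l_f = 0: m_f ∈ {m_i−1, m_i, m_i+1} ∩ [−0, 0] = {0} → 1 state.
For l_f = 2: m_f ∈ {m_i−1, m_i, m_i+1} ∩ [−2, 2] = {-2, -1, 0} → 3 states.
Total: 4.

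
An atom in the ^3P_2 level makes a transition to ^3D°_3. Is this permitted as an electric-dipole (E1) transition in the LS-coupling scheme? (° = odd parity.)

allowed

ΔS = 0: S: 1 → 1 — satisfied.
ΔJ = 0, ±1 (not J=0↔0): J: 2 → 3, ΔJ = +1 — satisfied.
Parity must change: even → odd — satisfied.
ΔL = 0, ±1 (not L=0↔0): L: 1 → 2, ΔL = +1 — satisfied.
All four E1 rules are satisfied.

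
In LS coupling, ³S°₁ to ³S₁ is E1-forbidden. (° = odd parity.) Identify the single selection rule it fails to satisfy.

ΔS = 0: S: 1 → 1 — ok.
Parity must change: odd → even — ok.
ΔL = 0, ±1 (not L=0↔0): L: 0 → 0, ΔL = +0 — fails.
ΔJ = 0, ±1 (not J=0↔0): J: 1 → 1, ΔJ = +0 — ok.

the L=0 ↔ L=0 exclusion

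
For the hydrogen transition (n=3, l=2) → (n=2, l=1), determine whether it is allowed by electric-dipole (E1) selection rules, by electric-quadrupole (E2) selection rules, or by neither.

E1

Δl = 1 − 2 = -1; l_i + l_f = 3.
E1 (Δl = ±1): satisfied.
E2 (Δl = 0,±2, l_i+l_f ≥ 2): not satisfied.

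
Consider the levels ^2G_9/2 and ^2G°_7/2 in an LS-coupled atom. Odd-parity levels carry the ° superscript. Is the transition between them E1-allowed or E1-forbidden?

Initial level: S=1/2, L=4, J=9/2, parity even. Final level: S=1/2, L=4, J=7/2, parity odd.
Parity must change: even → odd — ✓.
ΔS = 0: S: 1/2 → 1/2 — ✓.
ΔL = 0, ±1 (not L=0↔0): L: 4 → 4, ΔL = +0 — ✓.
ΔJ = 0, ±1 (not J=0↔0): J: 9/2 → 7/2, ΔJ = -1 — ✓.
All four E1 rules are satisfied.

allowed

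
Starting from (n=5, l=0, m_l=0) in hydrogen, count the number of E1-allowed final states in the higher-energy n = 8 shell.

E1 requires Δl = ±1, so l_f ∈ {-1, 1}; with 0 ≤ l_f ≤ n_f−1 = 7, the allowed l_f values are {1}.
For l_f = 1: m_f ∈ {m_i−1, m_i, m_i+1} ∩ [−1, 1] = {-1, 0, 1} → 3 states.
Total: 3.

3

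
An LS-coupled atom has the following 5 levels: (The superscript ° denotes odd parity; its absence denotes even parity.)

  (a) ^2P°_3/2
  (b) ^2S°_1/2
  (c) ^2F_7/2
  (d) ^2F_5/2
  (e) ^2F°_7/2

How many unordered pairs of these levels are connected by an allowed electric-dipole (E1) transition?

2

(a)–(b): forbidden (parity).
(a)–(c): forbidden (ΔL, ΔJ).
(a)–(d): forbidden (ΔL).
(a)–(e): forbidden (parity, ΔL, ΔJ).
(b)–(c): forbidden (ΔL, ΔJ).
(b)–(d): forbidden (ΔL, ΔJ).
(b)–(e): forbidden (parity, ΔL, ΔJ).
(c)–(d): forbidden (parity).
(c)–(e): allowed.
(d)–(e): allowed.
Allowed pairs: 2 of 10.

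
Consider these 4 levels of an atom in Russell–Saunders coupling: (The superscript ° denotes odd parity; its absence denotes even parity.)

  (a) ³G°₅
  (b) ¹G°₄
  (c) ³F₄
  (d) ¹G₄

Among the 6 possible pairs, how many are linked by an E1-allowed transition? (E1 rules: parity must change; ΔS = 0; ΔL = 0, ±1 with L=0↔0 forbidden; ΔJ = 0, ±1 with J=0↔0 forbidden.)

(a)–(b): forbidden (parity, ΔS).
(a)–(c): allowed.
(a)–(d): forbidden (ΔS).
(b)–(c): forbidden (ΔS).
(b)–(d): allowed.
(c)–(d): forbidden (parity, ΔS).
Allowed pairs: 2 of 6.

2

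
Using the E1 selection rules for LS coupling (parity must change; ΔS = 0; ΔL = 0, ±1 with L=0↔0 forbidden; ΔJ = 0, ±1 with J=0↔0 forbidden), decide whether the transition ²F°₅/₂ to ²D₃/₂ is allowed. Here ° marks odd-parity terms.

Reading off the term symbols: S 1/2→1/2, L 3→2, J 5/2→3/2, parity odd→even.
ΔL = 0, ±1 (not L=0↔0): L: 3 → 2, ΔL = -1 — ✓.
Parity must change: odd → even — ✓.
ΔS = 0: S: 1/2 → 1/2 — ✓.
ΔJ = 0, ±1 (not J=0↔0): J: 5/2 → 3/2, ΔJ = -1 — ✓.
All four E1 rules are satisfied.

allowed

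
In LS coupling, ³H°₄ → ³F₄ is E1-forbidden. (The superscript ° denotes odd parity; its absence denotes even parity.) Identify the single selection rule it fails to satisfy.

ΔJ = 0, ±1 (not J=0↔0): J: 4 → 4, ΔJ = +0 — passes.
ΔS = 0: S: 1 → 1 — passes.
Parity must change: odd → even — passes.
ΔL = 0, ±1 (not L=0↔0): L: 5 → 3, ΔL = -2 — fails.

the ΔL = 0, ±1 rule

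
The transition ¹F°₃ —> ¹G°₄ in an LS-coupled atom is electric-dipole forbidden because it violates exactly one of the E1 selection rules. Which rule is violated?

parity

ΔJ = 0, ±1 (not J=0↔0): J: 3 → 4, ΔJ = +1 — satisfied.
Parity must change: odd → odd — violated.
ΔL = 0, ±1 (not L=0↔0): L: 3 → 4, ΔL = +1 — satisfied.
ΔS = 0: S: 0 → 0 — satisfied.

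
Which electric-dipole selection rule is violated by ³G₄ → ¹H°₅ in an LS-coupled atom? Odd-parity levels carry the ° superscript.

the ΔS = 0 rule

Reading off the term symbols: S 1→0, L 4→5, J 4→5, parity even→odd.
Parity must change: even → odd — satisfied.
ΔS = 0: S: 1 → 0 — violated.
ΔL = 0, ±1 (not L=0↔0): L: 4 → 5, ΔL = +1 — satisfied.
ΔJ = 0, ±1 (not J=0↔0): J: 4 → 5, ΔJ = +1 — satisfied.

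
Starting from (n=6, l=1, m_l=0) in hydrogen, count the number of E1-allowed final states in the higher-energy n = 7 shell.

4

E1 requires Δl = ±1, so l_f ∈ {0, 2}; with 0 ≤ l_f ≤ n_f−1 = 6, the allowed l_f values are {0, 2}.
For l_f = 0: m_f ∈ {m_i−1, m_i, m_i+1} ∩ [−0, 0] = {0} → 1 state.
For l_f = 2: m_f ∈ {m_i−1, m_i, m_i+1} ∩ [−2, 2] = {-1, 0, 1} → 3 states.
Total: 4.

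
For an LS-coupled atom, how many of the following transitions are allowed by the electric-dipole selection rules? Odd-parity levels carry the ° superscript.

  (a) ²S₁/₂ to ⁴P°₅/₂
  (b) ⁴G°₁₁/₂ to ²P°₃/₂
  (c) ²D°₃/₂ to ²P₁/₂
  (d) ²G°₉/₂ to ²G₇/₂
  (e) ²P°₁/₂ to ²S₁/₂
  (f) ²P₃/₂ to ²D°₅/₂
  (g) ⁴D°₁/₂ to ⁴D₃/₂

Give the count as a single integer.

5

(a) forbidden (ΔS, ΔJ fail)
(b) forbidden (parity, ΔS, ΔL, ΔJ fail)
(c) allowed
(d) allowed
(e) allowed
(f) allowed
(g) allowed
Total allowed: 5 of 7.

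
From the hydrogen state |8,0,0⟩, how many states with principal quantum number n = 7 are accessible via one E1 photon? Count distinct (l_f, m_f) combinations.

E1 requires Δl = ±1, so l_f ∈ {-1, 1}; with 0 ≤ l_f ≤ n_f−1 = 6, the allowed l_f values are {1}.
For l_f = 1: m_f ∈ {m_i−1, m_i, m_i+1} ∩ [−1, 1] = {-1, 0, 1} → 3 states.
Total: 3.

3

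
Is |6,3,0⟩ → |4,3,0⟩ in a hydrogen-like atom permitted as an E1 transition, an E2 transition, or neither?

E2

Δl = 3 − 3 = +0; l_i + l_f = 6.
Δm_l = +0.
E1 (Δl = ±1, |Δm_l| ≤ 1): not satisfied.
E2 (Δl = 0,±2, l_i+l_f ≥ 2, |Δm_l| ≤ 2): satisfied.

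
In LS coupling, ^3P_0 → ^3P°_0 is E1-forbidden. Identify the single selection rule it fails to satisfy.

the J=0 ↔ J=0 exclusion

ΔL = 0, ±1 (not L=0↔0): L: 1 → 1, ΔL = +0 — satisfied.
Parity must change: even → odd — satisfied.
ΔS = 0: S: 1 → 1 — satisfied.
ΔJ = 0, ±1 (not J=0↔0): J: 0 → 0, ΔJ = +0 — violated.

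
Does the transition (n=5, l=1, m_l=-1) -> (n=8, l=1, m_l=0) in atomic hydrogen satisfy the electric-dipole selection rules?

forbidden

Δl = 1 − 1 = +0; the E1 rule Δl = ±1 is fails.
Δm_l = 0 − (-1) = +1. E1 requires Δm_l = 0, ±1: ok.
The transition is electric-dipole forbidden.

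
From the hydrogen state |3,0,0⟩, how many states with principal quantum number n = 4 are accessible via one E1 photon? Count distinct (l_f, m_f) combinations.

3

E1 requires Δl = ±1, so l_f ∈ {-1, 1}; with 0 ≤ l_f ≤ n_f−1 = 3, the allowed l_f values are {1}.
For l_f = 1: m_f ∈ {m_i−1, m_i, m_i+1} ∩ [−1, 1] = {-1, 0, 1} → 3 states.
Total: 3.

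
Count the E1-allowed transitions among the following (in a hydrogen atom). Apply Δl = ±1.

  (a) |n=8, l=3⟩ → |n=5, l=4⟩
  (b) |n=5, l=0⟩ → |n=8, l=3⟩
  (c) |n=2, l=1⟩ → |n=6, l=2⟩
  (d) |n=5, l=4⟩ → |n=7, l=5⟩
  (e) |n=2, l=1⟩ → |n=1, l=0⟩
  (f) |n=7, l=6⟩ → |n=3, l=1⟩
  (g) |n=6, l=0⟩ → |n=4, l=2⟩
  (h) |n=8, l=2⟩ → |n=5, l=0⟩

4

(a) allowed
(b) forbidden — Δl = +3 (E1 requires Δl = ±1)
(c) allowed
(d) allowed
(e) allowed
(f) forbidden — Δl = -5 (E1 requires Δl = ±1)
(g) forbidden — Δl = +2 (E1 requires Δl = ±1)
(h) forbidden — Δl = -2 (E1 requires Δl = ±1)
Total allowed: 4 of 8.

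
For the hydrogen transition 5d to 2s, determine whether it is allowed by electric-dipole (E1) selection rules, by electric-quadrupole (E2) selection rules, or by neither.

Δl = 0 − 2 = -2; l_i + l_f = 2.
E1 (Δl = ±1): not satisfied.
E2 (Δl = 0,±2, l_i+l_f ≥ 2): satisfied.

E2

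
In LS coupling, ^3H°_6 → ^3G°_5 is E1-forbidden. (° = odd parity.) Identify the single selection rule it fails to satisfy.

Initial level: S=1, L=5, J=6, parity odd. Final level: S=1, L=4, J=5, parity odd.
ΔJ = 0, ±1 (not J=0↔0): J: 6 → 5, ΔJ = -1 — ok.
ΔS = 0: S: 1 → 1 — ok.
ΔL = 0, ±1 (not L=0↔0): L: 5 → 4, ΔL = -1 — ok.
Parity must change: odd → odd — fails.

parity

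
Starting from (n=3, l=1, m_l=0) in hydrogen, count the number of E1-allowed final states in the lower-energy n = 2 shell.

E1 requires Δl = ±1, so l_f ∈ {0, 2}; with 0 ≤ l_f ≤ n_f−1 = 1, the allowed l_f values are {0}.
For l_f = 0: m_f ∈ {m_i−1, m_i, m_i+1} ∩ [−0, 0] = {0} → 1 state.
Total: 1.

1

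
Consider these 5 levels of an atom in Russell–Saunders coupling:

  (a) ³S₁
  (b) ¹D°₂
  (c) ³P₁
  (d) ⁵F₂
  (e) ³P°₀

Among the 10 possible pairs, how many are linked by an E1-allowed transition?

2

(a)–(b): forbidden (ΔS, ΔL).
(a)–(c): forbidden (parity).
(a)–(d): forbidden (parity, ΔS, ΔL).
(a)–(e): allowed.
(b)–(c): forbidden (ΔS).
(b)–(d): forbidden (ΔS).
(b)–(e): forbidden (parity, ΔS, ΔJ).
(c)–(d): forbidden (parity, ΔS, ΔL).
(c)–(e): allowed.
(d)–(e): forbidden (ΔS, ΔL, ΔJ).
Allowed pairs: 2 of 10.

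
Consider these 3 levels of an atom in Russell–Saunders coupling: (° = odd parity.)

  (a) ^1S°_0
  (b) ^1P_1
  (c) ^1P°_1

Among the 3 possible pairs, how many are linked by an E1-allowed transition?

2

(a)–(b): allowed.
(a)–(c): forbidden (parity).
(b)–(c): allowed.
Allowed pairs: 2 of 3.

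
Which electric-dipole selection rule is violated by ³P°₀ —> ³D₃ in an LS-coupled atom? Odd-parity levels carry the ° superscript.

the ΔJ = 0, ±1 rule

Initial level: S=1, L=1, J=0, parity odd. Final level: S=1, L=2, J=3, parity even.
Parity must change: odd → even — ✓.
ΔS = 0: S: 1 → 1 — ✓.
ΔL = 0, ±1 (not L=0↔0): L: 1 → 2, ΔL = +1 — ✓.
ΔJ = 0, ±1 (not J=0↔0): J: 0 → 3, ΔJ = +3 — ✗.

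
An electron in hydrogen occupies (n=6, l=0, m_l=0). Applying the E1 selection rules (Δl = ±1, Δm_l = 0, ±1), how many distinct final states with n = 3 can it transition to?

E1 requires Δl = ±1, so l_f ∈ {-1, 1}; with 0 ≤ l_f ≤ n_f−1 = 2, the allowed l_f values are {1}.
For l_f = 1: m_f ∈ {m_i−1, m_i, m_i+1} ∩ [−1, 1] = {-1, 0, 1} → 3 states.
Total: 3.

3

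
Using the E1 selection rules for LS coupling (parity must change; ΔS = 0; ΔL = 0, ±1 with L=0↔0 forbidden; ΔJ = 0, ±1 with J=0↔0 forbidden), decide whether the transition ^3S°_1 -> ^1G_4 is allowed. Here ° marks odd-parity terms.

forbidden

Initial level: S=1, L=0, J=1, parity odd. Final level: S=0, L=4, J=4, parity even.
Parity must change: odd → even — ok.
ΔS = 0: S: 1 → 0 — fails.
ΔL = 0, ±1 (not L=0↔0): L: 0 → 4, ΔL = +4 — fails.
ΔJ = 0, ±1 (not J=0↔0): J: 1 → 4, ΔJ = +3 — fails.
Rule(s) violated: ΔS, ΔL, ΔJ.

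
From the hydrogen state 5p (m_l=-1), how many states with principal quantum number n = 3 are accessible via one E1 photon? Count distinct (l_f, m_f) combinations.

4

E1 requires Δl = ±1, so l_f ∈ {0, 2}; with 0 ≤ l_f ≤ n_f−1 = 2, the allowed l_f values are {0, 2}.
For l_f = 0: m_f ∈ {m_i−1, m_i, m_i+1} ∩ [−0, 0] = {0} → 1 state.
For l_f = 2: m_f ∈ {m_i−1, m_i, m_i+1} ∩ [−2, 2] = {-2, -1, 0} → 3 states.
Total: 4.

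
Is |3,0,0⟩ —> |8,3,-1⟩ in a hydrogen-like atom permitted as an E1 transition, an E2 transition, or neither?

neither

Δl = 3 − 0 = +3; l_i + l_f = 3.
Δm_l = -1.
E1 (Δl = ±1, |Δm_l| ≤ 1): not satisfied.
E2 (Δl = 0,±2, l_i+l_f ≥ 2, |Δm_l| ≤ 2): not satisfied.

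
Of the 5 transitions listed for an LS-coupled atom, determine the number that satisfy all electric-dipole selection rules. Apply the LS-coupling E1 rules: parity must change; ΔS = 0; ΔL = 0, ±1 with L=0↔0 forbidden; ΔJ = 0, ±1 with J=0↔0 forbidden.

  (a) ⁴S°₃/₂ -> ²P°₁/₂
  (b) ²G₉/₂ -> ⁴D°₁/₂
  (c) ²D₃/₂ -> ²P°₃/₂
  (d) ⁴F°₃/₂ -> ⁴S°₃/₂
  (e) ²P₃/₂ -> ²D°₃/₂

2

(a) forbidden (parity, ΔS fail)
(b) forbidden (ΔS, ΔL, ΔJ fail)
(c) allowed
(d) forbidden (parity, ΔL fail)
(e) allowed
Total allowed: 2 of 5.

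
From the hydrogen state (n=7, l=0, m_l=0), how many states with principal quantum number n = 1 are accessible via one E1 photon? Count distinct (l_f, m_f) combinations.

0

E1 requires l_f ∈ {-1, 1}, but neither lies in [0, 0], so no final state is reachable.
Total: 0.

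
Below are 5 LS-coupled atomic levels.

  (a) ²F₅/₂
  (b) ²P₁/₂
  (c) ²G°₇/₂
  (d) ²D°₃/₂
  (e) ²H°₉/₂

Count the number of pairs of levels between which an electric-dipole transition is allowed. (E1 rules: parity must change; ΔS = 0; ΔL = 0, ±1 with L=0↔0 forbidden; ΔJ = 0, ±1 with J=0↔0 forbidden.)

3

(a)–(b): forbidden (parity, ΔL, ΔJ).
(a)–(c): allowed.
(a)–(d): allowed.
(a)–(e): forbidden (ΔL, ΔJ).
(b)–(c): forbidden (ΔL, ΔJ).
(b)–(d): allowed.
(b)–(e): forbidden (ΔL, ΔJ).
(c)–(d): forbidden (parity, ΔL, ΔJ).
(c)–(e): forbidden (parity).
(d)–(e): forbidden (parity, ΔL, ΔJ).
Allowed pairs: 3 of 10.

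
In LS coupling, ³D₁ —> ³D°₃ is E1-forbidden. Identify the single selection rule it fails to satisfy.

Reading off the term symbols: S 1→1, L 2→2, J 1→3, parity even→odd.
ΔS = 0: S: 1 → 1 — passes.
ΔJ = 0, ±1 (not J=0↔0): J: 1 → 3, ΔJ = +2 — fails.
Parity must change: even → odd — passes.
ΔL = 0, ±1 (not L=0↔0): L: 2 → 2, ΔL = +0 — passes.

the ΔJ = 0, ±1 rule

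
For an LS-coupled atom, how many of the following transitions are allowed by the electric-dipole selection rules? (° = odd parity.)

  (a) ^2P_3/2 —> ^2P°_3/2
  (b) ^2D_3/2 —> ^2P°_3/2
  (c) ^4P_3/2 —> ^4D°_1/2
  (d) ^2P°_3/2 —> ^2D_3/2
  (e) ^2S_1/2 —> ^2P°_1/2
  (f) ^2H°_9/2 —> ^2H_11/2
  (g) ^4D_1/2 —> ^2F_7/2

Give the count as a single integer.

6

(a) allowed
(b) allowed
(c) allowed
(d) allowed
(e) allowed
(f) allowed
(g) forbidden (parity, ΔS, ΔJ fail)
Total allowed: 6 of 7.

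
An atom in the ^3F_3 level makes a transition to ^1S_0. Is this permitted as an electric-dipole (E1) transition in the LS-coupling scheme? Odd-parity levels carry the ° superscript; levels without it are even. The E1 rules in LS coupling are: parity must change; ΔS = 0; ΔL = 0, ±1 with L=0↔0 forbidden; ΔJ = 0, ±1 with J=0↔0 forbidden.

Initial level: S=1, L=3, J=3, parity even. Final level: S=0, L=0, J=0, parity even.
Parity must change: even → even — fails.
ΔS = 0: S: 1 → 0 — fails.
ΔL = 0, ±1 (not L=0↔0): L: 3 → 0, ΔL = -3 — fails.
ΔJ = 0, ±1 (not J=0↔0): J: 3 → 0, ΔJ = -3 — fails.
Rule(s) violated: parity, ΔS, ΔL, ΔJ.

forbidden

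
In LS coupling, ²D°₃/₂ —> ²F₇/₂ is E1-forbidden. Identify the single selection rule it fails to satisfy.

Initial level: S=1/2, L=2, J=3/2, parity odd. Final level: S=1/2, L=3, J=7/2, parity even.
Parity must change: odd → even — passes.
ΔS = 0: S: 1/2 → 1/2 — passes.
ΔL = 0, ±1 (not L=0↔0): L: 2 → 3, ΔL = +1 — passes.
ΔJ = 0, ±1 (not J=0↔0): J: 3/2 → 7/2, ΔJ = +2 — fails.

the ΔJ = 0, ±1 rule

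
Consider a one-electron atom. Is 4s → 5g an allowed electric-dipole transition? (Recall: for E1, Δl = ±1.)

forbidden

Δl = 4 − 0 = +4; the E1 rule Δl = ±1 is fails.
The transition is electric-dipole forbidden.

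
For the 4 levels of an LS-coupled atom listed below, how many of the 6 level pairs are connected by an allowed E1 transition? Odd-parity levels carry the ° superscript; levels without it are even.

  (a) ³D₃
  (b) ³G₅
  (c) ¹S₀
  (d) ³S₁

(a)–(b): forbidden (parity, ΔL, ΔJ).
(a)–(c): forbidden (parity, ΔS, ΔL, ΔJ).
(a)–(d): forbidden (parity, ΔL, ΔJ).
(b)–(c): forbidden (parity, ΔS, ΔL, ΔJ).
(b)–(d): forbidden (parity, ΔL, ΔJ).
(c)–(d): forbidden (parity, ΔS, ΔL).
Allowed pairs: 0 of 6.

0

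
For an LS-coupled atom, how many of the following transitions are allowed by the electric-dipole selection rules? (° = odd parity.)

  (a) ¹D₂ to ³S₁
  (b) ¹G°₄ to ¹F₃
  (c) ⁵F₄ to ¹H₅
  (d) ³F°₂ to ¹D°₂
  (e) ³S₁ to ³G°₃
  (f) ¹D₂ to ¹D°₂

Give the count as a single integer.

(a) forbidden (parity, ΔS, ΔL fail)
(b) allowed
(c) forbidden (parity, ΔS, ΔL fail)
(d) forbidden (parity, ΔS fail)
(e) forbidden (ΔL, ΔJ fail)
(f) allowed
Total allowed: 2 of 6.

2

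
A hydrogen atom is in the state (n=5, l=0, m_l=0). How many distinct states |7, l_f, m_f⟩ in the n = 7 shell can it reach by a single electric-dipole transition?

E1 requires Δl = ±1, so l_f ∈ {-1, 1}; with 0 ≤ l_f ≤ n_f−1 = 6, the allowed l_f values are {1}.
For l_f = 1: m_f ∈ {m_i−1, m_i, m_i+1} ∩ [−1, 1] = {-1, 0, 1} → 3 states.
Total: 3.

3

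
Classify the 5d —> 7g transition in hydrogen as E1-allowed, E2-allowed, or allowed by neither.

Δl = 4 − 2 = +2; l_i + l_f = 6.
E1 (Δl = ±1): not satisfied.
E2 (Δl = 0,±2, l_i+l_f ≥ 2): satisfied.

E2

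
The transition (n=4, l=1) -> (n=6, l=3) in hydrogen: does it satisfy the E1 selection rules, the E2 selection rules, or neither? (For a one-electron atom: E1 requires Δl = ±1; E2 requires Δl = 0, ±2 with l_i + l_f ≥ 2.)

Δl = 3 − 1 = +2; l_i + l_f = 4.
E1 (Δl = ±1): not satisfied.
E2 (Δl = 0,±2, l_i+l_f ≥ 2): satisfied.

E2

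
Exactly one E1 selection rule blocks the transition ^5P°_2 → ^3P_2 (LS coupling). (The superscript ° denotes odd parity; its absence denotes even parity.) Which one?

Parity must change: odd → even — satisfied.
ΔS = 0: S: 2 → 1 — violated.
ΔL = 0, ±1 (not L=0↔0): L: 1 → 1, ΔL = +0 — satisfied.
ΔJ = 0, ±1 (not J=0↔0): J: 2 → 2, ΔJ = +0 — satisfied.

the ΔS = 0 rule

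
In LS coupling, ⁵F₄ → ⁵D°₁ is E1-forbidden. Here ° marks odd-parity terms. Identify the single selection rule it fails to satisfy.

the ΔJ = 0, ±1 rule

Initial level: S=2, L=3, J=4, parity even. Final level: S=2, L=2, J=1, parity odd.
ΔS = 0: S: 2 → 2 — ✓.
ΔJ = 0, ±1 (not J=0↔0): J: 4 → 1, ΔJ = -3 — ✗.
Parity must change: even → odd — ✓.
ΔL = 0, ±1 (not L=0↔0): L: 3 → 2, ΔL = -1 — ✓.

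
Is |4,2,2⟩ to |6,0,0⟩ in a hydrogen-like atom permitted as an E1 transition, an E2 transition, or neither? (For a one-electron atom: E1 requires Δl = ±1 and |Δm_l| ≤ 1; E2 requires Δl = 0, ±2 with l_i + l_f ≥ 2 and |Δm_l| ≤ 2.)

E2

Δl = 0 − 2 = -2; l_i + l_f = 2.
Δm_l = -2.
E1 (Δl = ±1, |Δm_l| ≤ 1): not satisfied.
E2 (Δl = 0,±2, l_i+l_f ≥ 2, |Δm_l| ≤ 2): satisfied.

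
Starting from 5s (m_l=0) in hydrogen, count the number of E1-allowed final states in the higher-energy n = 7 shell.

3

E1 requires Δl = ±1, so l_f ∈ {-1, 1}; with 0 ≤ l_f ≤ n_f−1 = 6, the allowed l_f values are {1}.
For l_f = 1: m_f ∈ {m_i−1, m_i, m_i+1} ∩ [−1, 1] = {-1, 0, 1} → 3 states.
Total: 3.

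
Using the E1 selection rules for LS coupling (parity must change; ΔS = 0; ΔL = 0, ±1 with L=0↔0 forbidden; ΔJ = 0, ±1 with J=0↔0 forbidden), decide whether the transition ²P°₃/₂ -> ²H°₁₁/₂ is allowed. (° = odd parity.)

Initial level: S=1/2, L=1, J=3/2, parity odd. Final level: S=1/2, L=5, J=11/2, parity odd.
Parity must change: odd → odd — fails.
ΔS = 0: S: 1/2 → 1/2 — passes.
ΔL = 0, ±1 (not L=0↔0): L: 1 → 5, ΔL = +4 — fails.
ΔJ = 0, ±1 (not J=0↔0): J: 3/2 → 11/2, ΔJ = +4 — fails.
Rule(s) violated: parity, ΔL, ΔJ.

forbidden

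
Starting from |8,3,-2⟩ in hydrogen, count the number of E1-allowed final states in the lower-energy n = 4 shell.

2

E1 requires Δl = ±1, so l_f ∈ {2, 4}; with 0 ≤ l_f ≤ n_f−1 = 3, the allowed l_f values are {2}.
For l_f = 2: m_f ∈ {m_i−1, m_i, m_i+1} ∩ [−2, 2] = {-2, -1} → 2 states.
Total: 2.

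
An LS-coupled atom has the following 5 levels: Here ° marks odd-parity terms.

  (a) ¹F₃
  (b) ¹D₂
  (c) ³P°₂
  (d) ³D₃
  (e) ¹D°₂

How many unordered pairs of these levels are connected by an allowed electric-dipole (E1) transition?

3

(a)–(b): forbidden (parity).
(a)–(c): forbidden (ΔS, ΔL).
(a)–(d): forbidden (parity, ΔS).
(a)–(e): allowed.
(b)–(c): forbidden (ΔS).
(b)–(d): forbidden (parity, ΔS).
(b)–(e): allowed.
(c)–(d): allowed.
(c)–(e): forbidden (parity, ΔS).
(d)–(e): forbidden (ΔS).
Allowed pairs: 3 of 10.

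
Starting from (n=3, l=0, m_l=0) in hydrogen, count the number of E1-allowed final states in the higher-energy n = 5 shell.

3

E1 requires Δl = ±1, so l_f ∈ {-1, 1}; with 0 ≤ l_f ≤ n_f−1 = 4, the allowed l_f values are {1}.
For l_f = 1: m_f ∈ {m_i−1, m_i, m_i+1} ∩ [−1, 1] = {-1, 0, 1} → 3 states.
Total: 3.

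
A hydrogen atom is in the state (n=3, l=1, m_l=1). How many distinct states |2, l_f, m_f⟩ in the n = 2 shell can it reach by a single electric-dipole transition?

E1 requires Δl = ±1, so l_f ∈ {0, 2}; with 0 ≤ l_f ≤ n_f−1 = 1, the allowed l_f values are {0}.
For l_f = 0: m_f ∈ {m_i−1, m_i, m_i+1} ∩ [−0, 0] = {0} → 1 state.
Total: 1.

1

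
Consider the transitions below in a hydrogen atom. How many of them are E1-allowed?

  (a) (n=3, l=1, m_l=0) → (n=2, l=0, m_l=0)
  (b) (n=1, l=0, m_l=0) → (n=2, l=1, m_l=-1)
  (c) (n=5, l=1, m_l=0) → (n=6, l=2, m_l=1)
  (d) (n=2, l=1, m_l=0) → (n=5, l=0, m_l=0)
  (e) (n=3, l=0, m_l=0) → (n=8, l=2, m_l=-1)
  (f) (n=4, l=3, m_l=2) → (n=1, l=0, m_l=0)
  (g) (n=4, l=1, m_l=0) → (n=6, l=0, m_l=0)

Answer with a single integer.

(a) allowed
(b) allowed
(c) allowed
(d) allowed
(e) forbidden — Δl = +2 (E1 requires Δl = ±1)
(f) forbidden — Δl = -3 (E1 requires Δl = ±1); Δm_l = -2 (E1 requires Δm_l = 0, ±1)
(g) allowed
Total allowed: 5 of 7.

5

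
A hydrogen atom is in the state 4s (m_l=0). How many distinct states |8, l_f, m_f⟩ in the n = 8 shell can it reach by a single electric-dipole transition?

E1 requires Δl = ±1, so l_f ∈ {-1, 1}; with 0 ≤ l_f ≤ n_f−1 = 7, the allowed l_f values are {1}.
For l_f = 1: m_f ∈ {m_i−1, m_i, m_i+1} ∩ [−1, 1] = {-1, 0, 1} → 3 states.
Total: 3.

3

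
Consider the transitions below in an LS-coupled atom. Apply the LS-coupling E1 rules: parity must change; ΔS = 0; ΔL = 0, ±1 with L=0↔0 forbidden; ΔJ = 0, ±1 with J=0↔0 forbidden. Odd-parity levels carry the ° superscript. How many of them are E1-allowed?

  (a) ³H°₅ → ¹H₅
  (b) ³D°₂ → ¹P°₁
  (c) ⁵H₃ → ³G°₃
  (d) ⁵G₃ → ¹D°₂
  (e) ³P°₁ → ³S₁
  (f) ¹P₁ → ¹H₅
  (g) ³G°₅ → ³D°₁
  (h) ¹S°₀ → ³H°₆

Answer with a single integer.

1

(a) forbidden (ΔS fails)
(b) forbidden (parity, ΔS fail)
(c) forbidden (ΔS fails)
(d) forbidden (ΔS, ΔL fail)
(e) allowed
(f) forbidden (parity, ΔL, ΔJ fail)
(g) forbidden (parity, ΔL, ΔJ fail)
(h) forbidden (parity, ΔS, ΔL, ΔJ fail)
Total allowed: 1 of 8.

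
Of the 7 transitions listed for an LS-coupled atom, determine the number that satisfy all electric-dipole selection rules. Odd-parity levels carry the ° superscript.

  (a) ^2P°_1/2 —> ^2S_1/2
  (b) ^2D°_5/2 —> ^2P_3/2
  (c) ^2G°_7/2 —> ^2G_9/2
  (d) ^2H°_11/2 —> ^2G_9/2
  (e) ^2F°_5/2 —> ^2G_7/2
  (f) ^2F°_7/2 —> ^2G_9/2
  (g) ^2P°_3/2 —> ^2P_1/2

(a) allowed
(b) allowed
(c) allowed
(d) allowed
(e) allowed
(f) allowed
(g) allowed
Total allowed: 7 of 7.

7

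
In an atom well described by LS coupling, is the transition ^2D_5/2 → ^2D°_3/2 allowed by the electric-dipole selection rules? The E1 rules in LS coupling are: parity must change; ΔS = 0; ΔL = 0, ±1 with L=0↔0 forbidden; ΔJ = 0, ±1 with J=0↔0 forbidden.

Parity must change: even → odd — ✓.
ΔS = 0: S: 1/2 → 1/2 — ✓.
ΔL = 0, ±1 (not L=0↔0): L: 2 → 2, ΔL = +0 — ✓.
ΔJ = 0, ±1 (not J=0↔0): J: 5/2 → 3/2, ΔJ = -1 — ✓.
All four E1 rules are satisfied.

allowed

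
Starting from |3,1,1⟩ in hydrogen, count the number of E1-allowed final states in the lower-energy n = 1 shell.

1

E1 requires Δl = ±1, so l_f ∈ {0, 2}; with 0 ≤ l_f ≤ n_f−1 = 0, the allowed l_f values are {0}.
For l_f = 0: m_f ∈ {m_i−1, m_i, m_i+1} ∩ [−0, 0] = {0} → 1 state.
Total: 1.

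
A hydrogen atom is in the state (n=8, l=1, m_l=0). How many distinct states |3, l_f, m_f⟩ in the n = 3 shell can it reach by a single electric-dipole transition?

E1 requires Δl = ±1, so l_f ∈ {0, 2}; with 0 ≤ l_f ≤ n_f−1 = 2, the allowed l_f values are {0, 2}.
For l_f = 0: m_f ∈ {m_i−1, m_i, m_i+1} ∩ [−0, 0] = {0} → 1 state.
For l_f = 2: m_f ∈ {m_i−1, m_i, m_i+1} ∩ [−2, 2] = {-1, 0, 1} → 3 states.
Total: 4.

4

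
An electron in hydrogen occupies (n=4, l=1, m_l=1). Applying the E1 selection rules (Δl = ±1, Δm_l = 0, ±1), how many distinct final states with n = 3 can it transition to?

E1 requires Δl = ±1, so l_f ∈ {0, 2}; with 0 ≤ l_f ≤ n_f−1 = 2, the allowed l_f values are {0, 2}.
For l_f = 0: m_f ∈ {m_i−1, m_i, m_i+1} ∩ [−0, 0] = {0} → 1 state.
For l_f = 2: m_f ∈ {m_i−1, m_i, m_i+1} ∩ [−2, 2] = {0, 1, 2} → 3 states.
Total: 4.

4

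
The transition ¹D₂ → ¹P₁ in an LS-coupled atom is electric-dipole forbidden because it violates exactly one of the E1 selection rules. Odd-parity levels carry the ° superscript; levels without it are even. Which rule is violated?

Initial level: S=0, L=2, J=2, parity even. Final level: S=0, L=1, J=1, parity even.
ΔJ = 0, ±1 (not J=0↔0): J: 2 → 1, ΔJ = -1 — ok.
ΔL = 0, ±1 (not L=0↔0): L: 2 → 1, ΔL = -1 — ok.
ΔS = 0: S: 0 → 0 — ok.
Parity must change: even → even — fails.

parity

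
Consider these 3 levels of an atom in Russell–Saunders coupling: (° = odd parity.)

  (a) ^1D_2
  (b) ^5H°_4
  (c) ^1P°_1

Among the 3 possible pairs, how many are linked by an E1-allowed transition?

(a)–(b): forbidden (ΔS, ΔL, ΔJ).
(a)–(c): allowed.
(b)–(c): forbidden (parity, ΔS, ΔL, ΔJ).
Allowed pairs: 1 of 3.

1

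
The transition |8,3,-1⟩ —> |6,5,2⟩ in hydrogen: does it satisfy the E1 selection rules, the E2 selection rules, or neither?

neither

Δl = 5 − 3 = +2; l_i + l_f = 8.
Δm_l = +3.
E1 (Δl = ±1, |Δm_l| ≤ 1): not satisfied.
E2 (Δl = 0,±2, l_i+l_f ≥ 2, |Δm_l| ≤ 2): not satisfied.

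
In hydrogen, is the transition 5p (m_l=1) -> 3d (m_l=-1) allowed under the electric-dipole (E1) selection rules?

l: 1 → 2 (Δl = +1). Δl = ±1 ok.
m_l: 1 → -1 (Δm_l = -2). |Δm_l| ≤ 1 fails.
The transition is electric-dipole forbidden.

forbidden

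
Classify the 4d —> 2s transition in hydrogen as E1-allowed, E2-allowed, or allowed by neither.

E2

Δl = 0 − 2 = -2; l_i + l_f = 2.
E1 (Δl = ±1): not satisfied.
E2 (Δl = 0,±2, l_i+l_f ≥ 2): satisfied.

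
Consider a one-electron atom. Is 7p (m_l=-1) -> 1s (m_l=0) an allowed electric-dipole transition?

Initial l = 1, final l = 0, so Δl = -1. E1 requires Δl = ±1: passes.
m_l: -1 → 0 (Δm_l = +1). |Δm_l| ≤ 1 passes.
All E1 selection rules are satisfied.

allowed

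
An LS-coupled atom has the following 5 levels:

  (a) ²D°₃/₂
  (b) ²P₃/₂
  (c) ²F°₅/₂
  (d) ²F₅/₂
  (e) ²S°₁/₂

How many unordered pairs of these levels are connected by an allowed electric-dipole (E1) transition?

(a)–(b): allowed.
(a)–(c): forbidden (parity).
(a)–(d): allowed.
(a)–(e): forbidden (parity, ΔL).
(b)–(c): forbidden (ΔL).
(b)–(d): forbidden (parity, ΔL).
(b)–(e): allowed.
(c)–(d): allowed.
(c)–(e): forbidden (parity, ΔL, ΔJ).
(d)–(e): forbidden (ΔL, ΔJ).
Allowed pairs: 4 of 10.

4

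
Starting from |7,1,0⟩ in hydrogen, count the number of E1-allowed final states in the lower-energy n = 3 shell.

4

E1 requires Δl = ±1, so l_f ∈ {0, 2}; with 0 ≤ l_f ≤ n_f−1 = 2, the allowed l_f values are {0, 2}.
For l_f = 0: m_f ∈ {m_i−1, m_i, m_i+1} ∩ [−0, 0] = {0} → 1 state.
For l_f = 2: m_f ∈ {m_i−1, m_i, m_i+1} ∩ [−2, 2] = {-1, 0, 1} → 3 states.
Total: 4.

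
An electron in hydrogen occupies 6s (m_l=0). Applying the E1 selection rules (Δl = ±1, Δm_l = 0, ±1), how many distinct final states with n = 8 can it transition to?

E1 requires Δl = ±1, so l_f ∈ {-1, 1}; with 0 ≤ l_f ≤ n_f−1 = 7, the allowed l_f values are {1}.
For l_f = 1: m_f ∈ {m_i−1, m_i, m_i+1} ∩ [−1, 1] = {-1, 0, 1} → 3 states.
Total: 3.

3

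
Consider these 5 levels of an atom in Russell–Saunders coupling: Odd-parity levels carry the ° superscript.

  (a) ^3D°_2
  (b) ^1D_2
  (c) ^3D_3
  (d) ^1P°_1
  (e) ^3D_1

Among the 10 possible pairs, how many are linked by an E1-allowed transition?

3

(a)–(b): forbidden (ΔS).
(a)–(c): allowed.
(a)–(d): forbidden (parity, ΔS).
(a)–(e): allowed.
(b)–(c): forbidden (parity, ΔS).
(b)–(d): allowed.
(b)–(e): forbidden (parity, ΔS).
(c)–(d): forbidden (ΔS, ΔJ).
(c)–(e): forbidden (parity, ΔJ).
(d)–(e): forbidden (ΔS).
Allowed pairs: 3 of 10.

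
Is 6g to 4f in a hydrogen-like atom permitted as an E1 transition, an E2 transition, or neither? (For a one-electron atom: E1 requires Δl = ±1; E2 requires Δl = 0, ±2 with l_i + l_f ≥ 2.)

Δl = 3 − 4 = -1; l_i + l_f = 7.
E1 (Δl = ±1): satisfied.
E2 (Δl = 0,±2, l_i+l_f ≥ 2): not satisfied.

E1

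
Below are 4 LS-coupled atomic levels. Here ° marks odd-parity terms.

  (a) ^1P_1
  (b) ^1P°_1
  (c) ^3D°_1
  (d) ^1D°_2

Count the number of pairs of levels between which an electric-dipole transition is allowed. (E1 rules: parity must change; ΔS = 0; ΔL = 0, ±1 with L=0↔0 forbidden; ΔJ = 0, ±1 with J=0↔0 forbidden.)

2

(a)–(b): allowed.
(a)–(c): forbidden (ΔS).
(a)–(d): allowed.
(b)–(c): forbidden (parity, ΔS).
(b)–(d): forbidden (parity).
(c)–(d): forbidden (parity, ΔS).
Allowed pairs: 2 of 6.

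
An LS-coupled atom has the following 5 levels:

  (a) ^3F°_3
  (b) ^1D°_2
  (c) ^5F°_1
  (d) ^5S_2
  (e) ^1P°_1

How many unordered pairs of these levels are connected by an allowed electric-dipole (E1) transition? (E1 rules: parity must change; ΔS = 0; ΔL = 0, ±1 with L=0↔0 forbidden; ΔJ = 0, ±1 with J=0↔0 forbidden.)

0

(a)–(b): forbidden (parity, ΔS).
(a)–(c): forbidden (parity, ΔS, ΔJ).
(a)–(d): forbidden (ΔS, ΔL).
(a)–(e): forbidden (parity, ΔS, ΔL, ΔJ).
(b)–(c): forbidden (parity, ΔS).
(b)–(d): forbidden (ΔS, ΔL).
(b)–(e): forbidden (parity).
(c)–(d): forbidden (ΔL).
(c)–(e): forbidden (parity, ΔS, ΔL).
(d)–(e): forbidden (ΔS).
Allowed pairs: 0 of 10.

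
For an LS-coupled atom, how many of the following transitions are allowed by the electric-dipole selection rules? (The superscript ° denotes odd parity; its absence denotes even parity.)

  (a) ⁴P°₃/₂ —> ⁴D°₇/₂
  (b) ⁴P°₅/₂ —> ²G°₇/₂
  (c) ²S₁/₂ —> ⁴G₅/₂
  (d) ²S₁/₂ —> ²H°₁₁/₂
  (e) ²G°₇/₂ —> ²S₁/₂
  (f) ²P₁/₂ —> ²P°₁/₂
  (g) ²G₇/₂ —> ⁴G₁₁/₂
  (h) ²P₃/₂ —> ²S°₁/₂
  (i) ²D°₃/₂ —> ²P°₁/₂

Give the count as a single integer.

2

(a) forbidden (parity, ΔJ fail)
(b) forbidden (parity, ΔS, ΔL fail)
(c) forbidden (parity, ΔS, ΔL, ΔJ fail)
(d) forbidden (ΔL, ΔJ fail)
(e) forbidden (ΔL, ΔJ fail)
(f) allowed
(g) forbidden (parity, ΔS, ΔJ fail)
(h) allowed
(i) forbidden (parity fails)
Total allowed: 2 of 9.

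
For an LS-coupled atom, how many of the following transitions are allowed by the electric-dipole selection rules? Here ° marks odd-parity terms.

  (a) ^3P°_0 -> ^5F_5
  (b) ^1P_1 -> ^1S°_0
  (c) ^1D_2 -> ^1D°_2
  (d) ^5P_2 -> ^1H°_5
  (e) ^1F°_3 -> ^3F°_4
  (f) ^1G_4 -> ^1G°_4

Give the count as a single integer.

3

(a) forbidden (ΔS, ΔL, ΔJ fail)
(b) allowed
(c) allowed
(d) forbidden (ΔS, ΔL, ΔJ fail)
(e) forbidden (parity, ΔS fail)
(f) allowed
Total allowed: 3 of 6.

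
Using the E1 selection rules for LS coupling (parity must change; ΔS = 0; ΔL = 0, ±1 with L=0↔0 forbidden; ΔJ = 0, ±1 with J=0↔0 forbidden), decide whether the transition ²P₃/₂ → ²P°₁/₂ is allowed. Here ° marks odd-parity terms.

Reading off the term symbols: S 1/2→1/2, L 1→1, J 3/2→1/2, parity even→odd.
ΔL = 0, ±1 (not L=0↔0): L: 1 → 1, ΔL = +0 — ok.
Parity must change: even → odd — ok.
ΔS = 0: S: 1/2 → 1/2 — ok.
ΔJ = 0, ±1 (not J=0↔0): J: 3/2 → 1/2, ΔJ = -1 — ok.
All four E1 rules are satisfied.

allowed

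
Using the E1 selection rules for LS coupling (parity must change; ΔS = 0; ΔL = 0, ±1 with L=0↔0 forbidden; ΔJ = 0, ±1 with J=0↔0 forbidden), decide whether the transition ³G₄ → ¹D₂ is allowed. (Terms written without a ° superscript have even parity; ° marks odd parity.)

forbidden

Reading off the term symbols: S 1→0, L 4→2, J 4→2, parity even→even.
ΔL = 0, ±1 (not L=0↔0): L: 4 → 2, ΔL = -2 — fails.
ΔS = 0: S: 1 → 0 — fails.
ΔJ = 0, ±1 (not J=0↔0): J: 4 → 2, ΔJ = -2 — fails.
Parity must change: even → even — fails.
Rule(s) violated: parity, ΔS, ΔL, ΔJ.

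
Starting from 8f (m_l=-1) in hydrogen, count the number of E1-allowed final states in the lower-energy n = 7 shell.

6

E1 requires Δl = ±1, so l_f ∈ {2, 4}; with 0 ≤ l_f ≤ n_f−1 = 6, the allowed l_f values are {2, 4}.
For l_f = 2: m_f ∈ {m_i−1, m_i, m_i+1} ∩ [−2, 2] = {-2, -1, 0} → 3 states.
For l_f = 4: m_f ∈ {m_i−1, m_i, m_i+1} ∩ [−4, 4] = {-2, -1, 0} → 3 states.
Total: 6.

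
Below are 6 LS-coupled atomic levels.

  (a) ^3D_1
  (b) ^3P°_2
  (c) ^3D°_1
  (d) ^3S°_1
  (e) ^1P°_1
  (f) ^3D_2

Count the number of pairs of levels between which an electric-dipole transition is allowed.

(a)–(b): allowed.
(a)–(c): allowed.
(a)–(d): forbidden (ΔL).
(a)–(e): forbidden (ΔS).
(a)–(f): forbidden (parity).
(b)–(c): forbidden (parity).
(b)–(d): forbidden (parity).
(b)–(e): forbidden (parity, ΔS).
(b)–(f): allowed.
(c)–(d): forbidden (parity, ΔL).
(c)–(e): forbidden (parity, ΔS).
(c)–(f): allowed.
(d)–(e): forbidden (parity, ΔS).
(d)–(f): forbidden (ΔL).
(e)–(f): forbidden (ΔS).
Allowed pairs: 4 of 15.

4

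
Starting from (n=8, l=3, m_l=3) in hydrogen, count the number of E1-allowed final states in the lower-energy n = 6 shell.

4

E1 requires Δl = ±1, so l_f ∈ {2, 4}; with 0 ≤ l_f ≤ n_f−1 = 5, the allowed l_f values are {2, 4}.
For l_f = 2: m_f ∈ {m_i−1, m_i, m_i+1} ∩ [−2, 2] = {2} → 1 state.
For l_f = 4: m_f ∈ {m_i−1, m_i, m_i+1} ∩ [−4, 4] = {2, 3, 4} → 3 states.
Total: 4.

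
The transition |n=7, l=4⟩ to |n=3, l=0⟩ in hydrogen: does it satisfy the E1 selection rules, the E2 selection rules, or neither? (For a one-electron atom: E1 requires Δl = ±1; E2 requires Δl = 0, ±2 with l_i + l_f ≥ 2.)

neither

Δl = 0 − 4 = -4; l_i + l_f = 4.
E1 (Δl = ±1): not satisfied.
E2 (Δl = 0,±2, l_i+l_f ≥ 2): not satisfied.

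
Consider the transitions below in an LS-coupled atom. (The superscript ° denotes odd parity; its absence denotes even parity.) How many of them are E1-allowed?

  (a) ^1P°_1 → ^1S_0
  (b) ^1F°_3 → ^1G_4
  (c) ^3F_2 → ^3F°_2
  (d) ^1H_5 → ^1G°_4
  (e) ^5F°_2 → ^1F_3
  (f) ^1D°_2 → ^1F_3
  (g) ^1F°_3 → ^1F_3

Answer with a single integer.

6

(a) allowed
(b) allowed
(c) allowed
(d) allowed
(e) forbidden (ΔS fails)
(f) allowed
(g) allowed
Total allowed: 6 of 7.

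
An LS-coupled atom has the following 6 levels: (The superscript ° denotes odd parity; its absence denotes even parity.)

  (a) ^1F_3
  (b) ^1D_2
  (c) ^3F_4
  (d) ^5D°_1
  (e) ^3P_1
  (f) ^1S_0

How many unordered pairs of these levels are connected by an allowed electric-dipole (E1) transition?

0

(a)–(b): forbidden (parity).
(a)–(c): forbidden (parity, ΔS).
(a)–(d): forbidden (ΔS, ΔJ).
(a)–(e): forbidden (parity, ΔS, ΔL, ΔJ).
(a)–(f): forbidden (parity, ΔL, ΔJ).
(b)–(c): forbidden (parity, ΔS, ΔJ).
(b)–(d): forbidden (ΔS).
(b)–(e): forbidden (parity, ΔS).
(b)–(f): forbidden (parity, ΔL, ΔJ).
(c)–(d): forbidden (ΔS, ΔJ).
(c)–(e): forbidden (parity, ΔL, ΔJ).
(c)–(f): forbidden (parity, ΔS, ΔL, ΔJ).
(d)–(e): forbidden (ΔS).
(d)–(f): forbidden (ΔS, ΔL).
(e)–(f): forbidden (parity, ΔS).
Allowed pairs: 0 of 15.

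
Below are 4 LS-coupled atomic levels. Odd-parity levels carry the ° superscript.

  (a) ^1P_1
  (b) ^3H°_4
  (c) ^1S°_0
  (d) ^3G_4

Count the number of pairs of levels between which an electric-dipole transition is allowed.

2

(a)–(b): forbidden (ΔS, ΔL, ΔJ).
(a)–(c): allowed.
(a)–(d): forbidden (parity, ΔS, ΔL, ΔJ).
(b)–(c): forbidden (parity, ΔS, ΔL, ΔJ).
(b)–(d): allowed.
(c)–(d): forbidden (ΔS, ΔL, ΔJ).
Allowed pairs: 2 of 6.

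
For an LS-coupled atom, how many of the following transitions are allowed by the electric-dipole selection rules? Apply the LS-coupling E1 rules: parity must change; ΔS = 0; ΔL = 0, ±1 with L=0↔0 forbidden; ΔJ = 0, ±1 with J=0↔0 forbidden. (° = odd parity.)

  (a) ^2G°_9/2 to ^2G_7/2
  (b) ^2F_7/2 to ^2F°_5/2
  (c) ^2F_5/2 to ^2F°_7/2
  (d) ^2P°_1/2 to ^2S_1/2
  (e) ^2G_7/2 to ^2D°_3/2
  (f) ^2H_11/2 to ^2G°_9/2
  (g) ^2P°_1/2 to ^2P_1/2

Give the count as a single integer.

6

(a) allowed
(b) allowed
(c) allowed
(d) allowed
(e) forbidden (ΔL, ΔJ fail)
(f) allowed
(g) allowed
Total allowed: 6 of 7.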